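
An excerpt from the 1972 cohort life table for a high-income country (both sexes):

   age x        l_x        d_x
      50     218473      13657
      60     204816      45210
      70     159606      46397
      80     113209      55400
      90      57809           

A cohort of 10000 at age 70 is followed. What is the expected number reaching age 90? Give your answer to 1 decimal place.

3622.0

The relevant probability is 57809/159606 = 0.362198.
Expected number = 10000 × 0.362198 = 3622.0.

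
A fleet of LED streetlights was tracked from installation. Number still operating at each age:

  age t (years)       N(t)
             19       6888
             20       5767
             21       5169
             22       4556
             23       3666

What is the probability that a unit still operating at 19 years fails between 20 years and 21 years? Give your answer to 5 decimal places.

0.08682

This is the probability of reaching 20 but not 21, conditional on being operational at 19: (N(20) − N(21)) / N(19).
= (5767 − 5169) / 6888 = 598 / 6888 = 0.086818.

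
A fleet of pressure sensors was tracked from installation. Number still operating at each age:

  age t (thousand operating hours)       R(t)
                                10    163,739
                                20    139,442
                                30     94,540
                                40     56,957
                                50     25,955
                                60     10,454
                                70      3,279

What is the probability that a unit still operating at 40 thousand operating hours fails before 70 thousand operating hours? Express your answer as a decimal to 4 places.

P(fail before 70 | operational at 40) = 1 − R(70)/R(40) = 1 − 3,279/56,957 = (53,678)/56,957 = 0.942430.

0.9424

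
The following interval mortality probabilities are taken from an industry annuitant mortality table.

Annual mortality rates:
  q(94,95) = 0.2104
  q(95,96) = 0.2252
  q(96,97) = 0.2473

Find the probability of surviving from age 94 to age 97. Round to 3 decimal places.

0.460

Chaining the interval survival probabilities: (1 − 0.2104) × (1 − 0.2252) × (1 − 0.2473).
= 0.7896 × 0.7748 × 0.7527 = 0.460488.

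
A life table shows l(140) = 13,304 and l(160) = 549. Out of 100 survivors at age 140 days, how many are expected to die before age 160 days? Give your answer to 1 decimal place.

The relevant probability is 1 − 549/13,304 = 0.958734.
Expected number = 100 × 0.958734 = 95.9.

95.9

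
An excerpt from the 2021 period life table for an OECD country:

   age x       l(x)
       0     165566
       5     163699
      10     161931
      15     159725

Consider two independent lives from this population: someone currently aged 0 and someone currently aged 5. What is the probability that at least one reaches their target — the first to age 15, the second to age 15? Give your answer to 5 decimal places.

p₁ = l(15)/l(0) = 159725/165566 = 0.964721; p₂ = l(15)/l(5) = 159725/163699 = 0.975724.
P(at least one) = 1 − (1−p₁)(1−p₂) = 1 − 0.035279 × 0.024276 = 0.999144.

0.99914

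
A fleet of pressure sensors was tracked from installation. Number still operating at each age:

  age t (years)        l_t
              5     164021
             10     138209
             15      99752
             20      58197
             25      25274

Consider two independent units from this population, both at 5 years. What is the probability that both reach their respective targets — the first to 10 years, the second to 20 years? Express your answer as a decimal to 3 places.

p₁ = l_10/l_5 = 138209/164021 = 0.842630; p₂ = l_20/l_5 = 58197/164021 = 0.354814.
P(both) = p₁ × p₂ = 0.842630 × 0.354814 = 0.298977.

0.299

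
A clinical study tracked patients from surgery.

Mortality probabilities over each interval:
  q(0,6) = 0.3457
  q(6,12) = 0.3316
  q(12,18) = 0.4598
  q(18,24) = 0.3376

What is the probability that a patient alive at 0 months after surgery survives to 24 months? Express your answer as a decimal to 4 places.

0.1565

P(survive 0→24) = (1 − 0.3457) × (1 − 0.3316) × (1 − 0.4598) × (1 − 0.3376).
= 0.6543 × 0.6684 × 0.5402 × 0.6624 = 0.156491.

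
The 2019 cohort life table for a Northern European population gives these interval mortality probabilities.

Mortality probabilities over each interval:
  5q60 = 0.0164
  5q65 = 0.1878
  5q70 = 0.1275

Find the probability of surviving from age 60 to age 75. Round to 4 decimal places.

15p60 = (1 − 0.0164) × (1 − 0.1878) × (1 − 0.1275).
= 0.9836 × 0.8122 × 0.8725 = 0.697023.

0.6970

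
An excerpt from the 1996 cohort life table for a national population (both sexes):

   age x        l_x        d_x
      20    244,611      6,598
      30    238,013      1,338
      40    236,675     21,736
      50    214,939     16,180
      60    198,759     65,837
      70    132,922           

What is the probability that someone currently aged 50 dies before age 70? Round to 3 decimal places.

0.382

P(die before 70 | alive at 50) = 1 − l_70/l_50 = 1 − 132,922/214,939 = (82,017)/214,939 = 0.381583.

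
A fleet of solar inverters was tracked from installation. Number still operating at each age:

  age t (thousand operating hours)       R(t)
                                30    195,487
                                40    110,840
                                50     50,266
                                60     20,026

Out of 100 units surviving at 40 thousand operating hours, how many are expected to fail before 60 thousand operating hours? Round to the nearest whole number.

82

The relevant probability is 1 − 20,026/110,840 = 0.819325.
Expected number = 100 × 0.819325 = 82.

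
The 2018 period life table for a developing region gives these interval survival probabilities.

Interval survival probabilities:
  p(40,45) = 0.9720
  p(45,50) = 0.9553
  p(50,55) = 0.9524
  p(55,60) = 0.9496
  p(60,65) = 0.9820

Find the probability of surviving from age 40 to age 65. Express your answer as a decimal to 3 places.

Survival from 40 to 65 is the product of surviving each interval: 0.9720 × 0.9553 × 0.9524 × 0.9496 × 0.9820.
= 0.824665.

0.825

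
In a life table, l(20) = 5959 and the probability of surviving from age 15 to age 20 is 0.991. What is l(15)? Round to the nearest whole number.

6013

l(15) = l(20) / p = 5959 / 0.991 = 6013.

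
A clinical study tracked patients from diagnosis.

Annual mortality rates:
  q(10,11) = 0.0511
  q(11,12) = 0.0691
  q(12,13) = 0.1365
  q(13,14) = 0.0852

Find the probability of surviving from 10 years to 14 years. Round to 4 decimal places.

0.6978

P(survive 10→14) = (1 − 0.0511) × (1 − 0.0691) × (1 − 0.1365) × (1 − 0.0852).
= 0.9489 × 0.9309 × 0.8635 × 0.9148 = 0.697769.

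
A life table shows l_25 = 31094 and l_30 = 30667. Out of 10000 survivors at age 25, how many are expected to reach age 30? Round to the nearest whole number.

The relevant probability is 30667/31094 = 0.986267.
Expected number = 10000 × 0.986267 = 9863.

9863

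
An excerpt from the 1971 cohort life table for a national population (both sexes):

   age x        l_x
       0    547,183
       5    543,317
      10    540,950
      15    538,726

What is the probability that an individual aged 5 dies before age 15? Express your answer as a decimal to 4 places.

P(die before 15 | alive at 5) = 1 − l_15/l_5 = 1 − 538,726/543,317 = (4,591)/543,317 = 0.008450.

0.0084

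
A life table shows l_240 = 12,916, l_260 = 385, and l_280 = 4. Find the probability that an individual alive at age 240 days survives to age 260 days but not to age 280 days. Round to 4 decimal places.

0.0295

This is the probability of reaching 260 but not 280, conditional on being alive at 240: (l_260 − l_280) / l_240.
= (385 − 4) / 12,916 = 381 / 12,916 = 0.029498.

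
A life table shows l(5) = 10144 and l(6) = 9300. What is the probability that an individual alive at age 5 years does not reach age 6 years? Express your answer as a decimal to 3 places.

0.083

P(die before 6 | alive at 5) = 1 − l(6)/l(5) = 1 − 9300/10144 = (844)/10144 = 0.083202.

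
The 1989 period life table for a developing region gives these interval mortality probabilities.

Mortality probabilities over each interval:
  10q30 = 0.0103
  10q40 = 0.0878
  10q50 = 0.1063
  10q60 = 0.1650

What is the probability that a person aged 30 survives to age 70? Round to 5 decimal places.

The overall survival probability is (1 − 0.0103) × (1 − 0.0878) × (1 − 0.1063) × (1 − 0.1650).
= 0.9897 × 0.9122 × 0.8937 × 0.8350 = 0.673708.

0.67371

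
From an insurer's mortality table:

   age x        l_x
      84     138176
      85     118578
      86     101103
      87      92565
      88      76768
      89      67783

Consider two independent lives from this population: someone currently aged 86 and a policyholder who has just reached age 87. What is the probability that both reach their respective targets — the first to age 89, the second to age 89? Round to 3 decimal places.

0.491

p₁ = l_89/l_86 = 67783/101103 = 0.670435; p₂ = l_89/l_87 = 67783/92565 = 0.732275.
P(both) = p₁ × p₂ = 0.670435 × 0.732275 = 0.490943.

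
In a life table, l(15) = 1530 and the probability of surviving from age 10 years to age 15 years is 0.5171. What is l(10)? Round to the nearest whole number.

l(10) = l(15) / p = 1530 / 0.5171 = 2959.

2959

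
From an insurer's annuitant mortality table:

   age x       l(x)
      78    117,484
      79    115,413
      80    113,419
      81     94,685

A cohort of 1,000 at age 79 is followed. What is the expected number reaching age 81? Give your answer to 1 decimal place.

The relevant probability is 94,685/115,413 = 0.820402.
Expected number = 1,000 × 0.820402 = 820.4.

820.4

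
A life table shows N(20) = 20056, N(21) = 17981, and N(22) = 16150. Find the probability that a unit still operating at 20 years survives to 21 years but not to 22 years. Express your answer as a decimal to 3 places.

0.091

This is the probability of reaching 21 but not 22, conditional on being operational at 20: (N(21) − N(22)) / N(20).
= (17981 − 16150) / 20056 = 1831 / 20056 = 0.091294.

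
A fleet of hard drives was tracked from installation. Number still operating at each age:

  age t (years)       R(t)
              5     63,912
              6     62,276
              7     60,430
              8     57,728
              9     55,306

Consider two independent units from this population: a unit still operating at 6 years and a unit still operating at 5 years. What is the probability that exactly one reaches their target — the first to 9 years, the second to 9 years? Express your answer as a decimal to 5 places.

p₁ = R(9)/R(6) = 55,306/62,276 = 0.888079; p₂ = R(9)/R(5) = 55,306/63,912 = 0.865346.
P(exactly one) = p₁(1−p₂) + (1−p₁)p₂ = 0.119583 + 0.096850 = 0.216434.

0.21643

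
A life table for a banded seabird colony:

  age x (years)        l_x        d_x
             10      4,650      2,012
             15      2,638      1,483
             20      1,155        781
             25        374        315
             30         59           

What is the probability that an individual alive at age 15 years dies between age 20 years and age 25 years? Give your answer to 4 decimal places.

0.2961

This is the probability of reaching 20 but not 25, conditional on being alive at 15: (l_20 − l_25) / l_15.
= (1,155 − 374) / 2,638 = 781 / 2,638 = 0.296058.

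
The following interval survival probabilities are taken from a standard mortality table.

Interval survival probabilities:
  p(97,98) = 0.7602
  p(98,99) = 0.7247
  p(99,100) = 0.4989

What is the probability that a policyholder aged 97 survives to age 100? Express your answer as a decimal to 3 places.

0.275

The overall survival probability is 0.7602 × 0.7247 × 0.4989.
= 0.274852.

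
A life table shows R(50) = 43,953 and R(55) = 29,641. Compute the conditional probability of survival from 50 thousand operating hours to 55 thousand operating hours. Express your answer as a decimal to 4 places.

0.6744

The conditional survival probability is R(55)/R(50) = 29,641/43,953 = 0.674379.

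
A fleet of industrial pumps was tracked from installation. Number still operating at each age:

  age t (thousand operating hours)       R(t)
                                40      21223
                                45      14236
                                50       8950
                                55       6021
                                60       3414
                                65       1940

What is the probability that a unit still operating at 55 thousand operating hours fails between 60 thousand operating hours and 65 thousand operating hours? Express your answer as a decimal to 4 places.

This is the probability of reaching 60 but not 65, conditional on being operational at 55: (R(60) − R(65)) / R(55).
= (3414 − 1940) / 6021 = 1474 / 6021 = 0.244810.

0.2448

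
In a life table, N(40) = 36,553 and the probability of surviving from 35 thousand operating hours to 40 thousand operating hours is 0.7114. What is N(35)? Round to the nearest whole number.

N(35) = N(40) / p = 36,553 / 0.7114 = 51382.

51382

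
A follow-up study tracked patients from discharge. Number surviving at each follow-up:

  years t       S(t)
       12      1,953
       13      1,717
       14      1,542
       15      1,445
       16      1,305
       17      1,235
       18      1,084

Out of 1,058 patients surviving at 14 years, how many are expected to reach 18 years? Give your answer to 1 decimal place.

The relevant probability is 1,084/1,542 = 0.702983.
Expected number = 1,058 × 0.702983 = 743.8.

743.8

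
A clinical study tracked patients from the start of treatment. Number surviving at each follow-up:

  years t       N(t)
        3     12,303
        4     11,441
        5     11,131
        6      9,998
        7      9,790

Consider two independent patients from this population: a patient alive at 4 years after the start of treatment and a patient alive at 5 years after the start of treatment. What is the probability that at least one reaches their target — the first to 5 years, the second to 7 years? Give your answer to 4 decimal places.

0.9967

p₁ = N(5)/N(4) = 11,131/11,441 = 0.972904; p₂ = N(7)/N(5) = 9,790/11,131 = 0.879526.
P(at least one) = 1 − (1−p₁)(1−p₂) = 1 − 0.027096 × 0.120474 = 0.996736.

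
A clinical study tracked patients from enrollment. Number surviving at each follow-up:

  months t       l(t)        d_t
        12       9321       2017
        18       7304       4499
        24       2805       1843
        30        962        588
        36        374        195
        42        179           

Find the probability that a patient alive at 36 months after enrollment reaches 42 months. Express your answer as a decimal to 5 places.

0.47861

The conditional survival probability is l(42)/l(36) = 179/374 = 0.478610.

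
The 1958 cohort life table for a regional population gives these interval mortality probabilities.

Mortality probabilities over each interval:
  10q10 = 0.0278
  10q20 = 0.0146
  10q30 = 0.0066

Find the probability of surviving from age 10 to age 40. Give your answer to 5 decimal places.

The overall survival probability is (1 − 0.0278) × (1 − 0.0146) × (1 − 0.0066).
= 0.9722 × 0.9854 × 0.9934 = 0.951683.

0.95168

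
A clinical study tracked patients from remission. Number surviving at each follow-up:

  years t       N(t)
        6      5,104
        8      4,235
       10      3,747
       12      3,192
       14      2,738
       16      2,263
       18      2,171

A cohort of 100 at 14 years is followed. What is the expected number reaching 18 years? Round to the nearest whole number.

The relevant probability is 2,171/2,738 = 0.792915.
Expected number = 100 × 0.792915 = 79.

79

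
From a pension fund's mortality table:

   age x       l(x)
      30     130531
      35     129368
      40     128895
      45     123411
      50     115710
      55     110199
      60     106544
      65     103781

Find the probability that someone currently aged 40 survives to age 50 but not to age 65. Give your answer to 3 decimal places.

0.093

This is the probability of reaching 50 but not 65, conditional on being alive at 40: (l(50) − l(65)) / l(40).
= (115710 − 103781) / 128895 = 11929 / 128895 = 0.092548.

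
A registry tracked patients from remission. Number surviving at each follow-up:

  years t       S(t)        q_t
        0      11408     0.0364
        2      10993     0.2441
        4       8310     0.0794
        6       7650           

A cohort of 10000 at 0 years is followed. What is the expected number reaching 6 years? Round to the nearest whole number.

6706

The relevant probability is 7650/11408 = 0.670582.
Expected number = 10000 × 0.670582 = 6706.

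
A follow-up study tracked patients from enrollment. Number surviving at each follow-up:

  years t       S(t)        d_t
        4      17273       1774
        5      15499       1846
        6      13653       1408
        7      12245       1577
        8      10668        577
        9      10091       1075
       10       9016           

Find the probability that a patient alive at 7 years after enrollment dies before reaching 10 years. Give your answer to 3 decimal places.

P(die before 10 | alive at 7) = 1 − S(10)/S(7) = 1 − 9016/12245 = (3229)/12245 = 0.263699.

0.264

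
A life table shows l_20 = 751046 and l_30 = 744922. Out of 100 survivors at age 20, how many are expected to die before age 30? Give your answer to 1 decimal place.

0.8

The relevant probability is 1 − 744922/751046 = 0.008154.
Expected number = 100 × 0.008154 = 0.8.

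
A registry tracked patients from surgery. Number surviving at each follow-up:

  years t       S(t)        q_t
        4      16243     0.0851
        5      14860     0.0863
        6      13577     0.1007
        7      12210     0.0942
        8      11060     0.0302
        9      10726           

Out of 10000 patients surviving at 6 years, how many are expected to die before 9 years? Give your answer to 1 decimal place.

2099.9

The relevant probability is 1 − 10726/13577 = 0.209987.
Expected number = 10000 × 0.209987 = 2099.9.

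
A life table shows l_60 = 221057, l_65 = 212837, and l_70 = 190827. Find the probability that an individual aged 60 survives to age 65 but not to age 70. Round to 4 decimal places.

0.0996

We want 5|5q60 = (l_65 − l_70)/l_60.
This is the probability of reaching 65 but not 70, conditional on being alive at 60: (l_65 − l_70) / l_60.
= (212837 − 190827) / 221057 = 22010 / 221057 = 0.099567.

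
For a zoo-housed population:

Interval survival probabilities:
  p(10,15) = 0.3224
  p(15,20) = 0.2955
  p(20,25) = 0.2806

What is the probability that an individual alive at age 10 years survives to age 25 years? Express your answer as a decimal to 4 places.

0.0267

Chaining the interval survival probabilities: 0.3224 × 0.2955 × 0.2806.
= 0.026733.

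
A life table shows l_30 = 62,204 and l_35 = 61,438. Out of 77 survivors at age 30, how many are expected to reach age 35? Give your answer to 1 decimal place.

The relevant probability is 61,438/62,204 = 0.987686.
Expected number = 77 × 0.987686 = 76.1.

76.1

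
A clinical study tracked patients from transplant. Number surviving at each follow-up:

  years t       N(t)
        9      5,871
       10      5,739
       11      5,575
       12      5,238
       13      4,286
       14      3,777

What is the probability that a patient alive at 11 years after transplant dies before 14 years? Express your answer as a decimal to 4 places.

P(die before 14 | alive at 11) = 1 − N(14)/N(11) = 1 − 3,777/5,575 = (1,798)/5,575 = 0.322511.

0.3225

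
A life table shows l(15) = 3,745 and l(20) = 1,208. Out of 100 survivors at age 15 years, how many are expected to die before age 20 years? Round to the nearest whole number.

The relevant probability is 1 − 1,208/3,745 = 0.677437.
Expected number = 100 × 0.677437 = 68.

68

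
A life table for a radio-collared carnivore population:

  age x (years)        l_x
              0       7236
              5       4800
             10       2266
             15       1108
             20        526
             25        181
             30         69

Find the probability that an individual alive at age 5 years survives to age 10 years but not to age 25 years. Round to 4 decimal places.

This is the probability of reaching 10 but not 25, conditional on being alive at 5: (l_10 − l_25) / l_5.
= (2266 − 181) / 4800 = 2085 / 4800 = 0.434375.

0.4344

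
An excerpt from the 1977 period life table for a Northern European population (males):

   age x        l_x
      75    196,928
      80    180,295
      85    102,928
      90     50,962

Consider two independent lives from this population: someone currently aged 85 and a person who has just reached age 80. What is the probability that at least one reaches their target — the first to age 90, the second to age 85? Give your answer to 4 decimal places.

0.7834

p₁ = l_90/l_85 = 50,962/102,928 = 0.495123; p₂ = l_85/l_80 = 102,928/180,295 = 0.570887.
P(at least one) = 1 − (1−p₁)(1−p₂) = 1 − 0.504877 × 0.429113 = 0.783351.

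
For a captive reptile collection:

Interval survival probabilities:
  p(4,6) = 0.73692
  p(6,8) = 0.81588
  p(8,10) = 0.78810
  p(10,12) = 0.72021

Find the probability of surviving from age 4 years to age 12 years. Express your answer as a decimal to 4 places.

Survival from 4 to 12 is the product of surviving each interval: 0.73692 × 0.81588 × 0.78810 × 0.72021.
= 0.341261.

0.3413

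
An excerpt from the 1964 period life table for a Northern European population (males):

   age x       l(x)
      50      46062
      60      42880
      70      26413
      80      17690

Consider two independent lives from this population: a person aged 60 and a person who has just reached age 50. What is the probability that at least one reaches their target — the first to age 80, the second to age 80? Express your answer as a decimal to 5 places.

p₁ = l(80)/l(60) = 17690/42880 = 0.412547; p₂ = l(80)/l(50) = 17690/46062 = 0.384048.
P(at least one) = 1 − (1−p₁)(1−p₂) = 1 − 0.587453 × 0.615952 = 0.638157.

0.63816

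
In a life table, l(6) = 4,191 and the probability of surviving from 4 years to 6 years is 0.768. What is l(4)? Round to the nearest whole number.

5457

l(4) = l(6) / p = 4,191 / 0.768 = 5457.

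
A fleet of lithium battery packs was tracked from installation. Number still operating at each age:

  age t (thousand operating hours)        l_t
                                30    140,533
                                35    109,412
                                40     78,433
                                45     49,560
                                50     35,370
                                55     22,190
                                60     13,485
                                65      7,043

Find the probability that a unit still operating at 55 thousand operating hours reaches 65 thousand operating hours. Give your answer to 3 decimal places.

The conditional survival probability is l_65/l_55 = 7,043/22,190 = 0.317395.

0.317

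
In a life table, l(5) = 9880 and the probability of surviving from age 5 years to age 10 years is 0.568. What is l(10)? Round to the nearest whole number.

5612

l(10) = l(5) × p = 9880 × 0.568 = 5612.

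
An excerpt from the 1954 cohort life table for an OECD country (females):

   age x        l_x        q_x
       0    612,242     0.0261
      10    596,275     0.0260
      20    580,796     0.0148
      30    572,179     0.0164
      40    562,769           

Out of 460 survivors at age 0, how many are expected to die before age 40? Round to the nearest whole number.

37

The relevant probability is 1 − 562,769/612,242 = 0.080806.
Expected number = 460 × 0.080806 = 37.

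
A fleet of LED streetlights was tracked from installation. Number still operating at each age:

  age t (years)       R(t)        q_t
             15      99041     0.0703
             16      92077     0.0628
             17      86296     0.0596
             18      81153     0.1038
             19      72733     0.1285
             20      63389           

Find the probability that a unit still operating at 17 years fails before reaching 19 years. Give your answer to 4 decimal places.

P(fail before 19 | operational at 17) = 1 − R(19)/R(17) = 1 − 72733/86296 = (13563)/86296 = 0.157168.

0.1572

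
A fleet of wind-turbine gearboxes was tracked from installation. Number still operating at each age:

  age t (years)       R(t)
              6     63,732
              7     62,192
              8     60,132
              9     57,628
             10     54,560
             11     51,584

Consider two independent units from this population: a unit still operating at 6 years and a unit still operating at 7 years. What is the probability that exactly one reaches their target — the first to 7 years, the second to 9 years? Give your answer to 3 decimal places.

0.094

p₁ = R(7)/R(6) = 62,192/63,732 = 0.975836; p₂ = R(9)/R(7) = 57,628/62,192 = 0.926614.
P(exactly one) = p₁(1−p₂) + (1−p₁)p₂ = 0.071613 + 0.022391 = 0.094003.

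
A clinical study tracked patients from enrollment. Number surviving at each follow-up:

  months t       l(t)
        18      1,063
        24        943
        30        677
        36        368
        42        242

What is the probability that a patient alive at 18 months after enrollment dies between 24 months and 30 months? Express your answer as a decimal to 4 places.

0.2502

This is the probability of reaching 24 but not 30, conditional on being alive at 18: (l(24) − l(30)) / l(18).
= (943 − 677) / 1,063 = 266 / 1,063 = 0.250235.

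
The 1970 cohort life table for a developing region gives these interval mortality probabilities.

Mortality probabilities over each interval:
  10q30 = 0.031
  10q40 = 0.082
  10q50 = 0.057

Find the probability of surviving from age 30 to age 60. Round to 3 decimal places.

0.839

The overall survival probability is (1 − 0.031) × (1 − 0.082) × (1 − 0.057).
= 0.969 × 0.918 × 0.943 = 0.838838.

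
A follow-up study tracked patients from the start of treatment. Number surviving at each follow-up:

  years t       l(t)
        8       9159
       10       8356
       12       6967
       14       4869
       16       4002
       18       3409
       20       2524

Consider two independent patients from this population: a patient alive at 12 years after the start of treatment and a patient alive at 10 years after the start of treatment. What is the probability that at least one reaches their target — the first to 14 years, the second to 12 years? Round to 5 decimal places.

0.94994

p₁ = l(14)/l(12) = 4869/6967 = 0.698866; p₂ = l(12)/l(10) = 6967/8356 = 0.833772.
P(at least one) = 1 − (1−p₁)(1−p₂) = 1 − 0.301134 × 0.166228 = 0.949943.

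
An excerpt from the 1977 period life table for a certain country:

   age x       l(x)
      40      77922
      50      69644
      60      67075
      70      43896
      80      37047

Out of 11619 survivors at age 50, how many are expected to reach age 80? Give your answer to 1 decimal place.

6180.7

The relevant probability is 37047/69644 = 0.531948.
Expected number = 11619 × 0.531948 = 6180.7.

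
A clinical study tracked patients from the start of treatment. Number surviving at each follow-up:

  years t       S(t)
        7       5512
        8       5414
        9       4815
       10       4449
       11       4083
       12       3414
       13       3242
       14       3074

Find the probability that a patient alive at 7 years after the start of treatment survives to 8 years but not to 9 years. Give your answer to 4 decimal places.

0.1087

This is the probability of reaching 8 but not 9, conditional on being alive at 7: (S(8) − S(9)) / S(7).
= (5414 − 4815) / 5512 = 599 / 5512 = 0.108672.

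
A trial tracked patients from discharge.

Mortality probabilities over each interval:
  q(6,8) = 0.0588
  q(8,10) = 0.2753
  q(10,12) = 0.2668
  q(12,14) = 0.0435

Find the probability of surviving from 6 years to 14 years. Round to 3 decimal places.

Survival from 6 to 14 is the product of surviving each interval: (1 − 0.0588) × (1 − 0.2753) × (1 − 0.2668) × (1 − 0.0435).
= 0.9412 × 0.7247 × 0.7332 × 0.9565 = 0.478352.

0.478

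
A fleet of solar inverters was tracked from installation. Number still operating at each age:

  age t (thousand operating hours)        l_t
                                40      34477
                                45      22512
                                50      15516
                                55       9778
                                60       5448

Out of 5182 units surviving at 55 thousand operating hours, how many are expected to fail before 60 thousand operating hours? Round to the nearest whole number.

The relevant probability is 1 − 5448/9778 = 0.442831.
Expected number = 5182 × 0.442831 = 2295.

2295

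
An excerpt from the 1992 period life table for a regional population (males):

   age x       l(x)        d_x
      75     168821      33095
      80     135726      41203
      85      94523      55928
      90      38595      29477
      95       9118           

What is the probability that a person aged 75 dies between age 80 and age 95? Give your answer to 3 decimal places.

0.750

This is the probability of reaching 80 but not 95, conditional on being alive at 75: (l(80) − l(95)) / l(75).
= (135726 − 9118) / 168821 = 126608 / 168821 = 0.749954.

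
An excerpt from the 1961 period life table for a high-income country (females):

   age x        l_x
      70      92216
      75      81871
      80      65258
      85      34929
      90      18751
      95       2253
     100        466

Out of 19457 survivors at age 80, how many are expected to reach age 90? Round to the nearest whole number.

The relevant probability is 18751/65258 = 0.287336.
Expected number = 19457 × 0.287336 = 5591.

5591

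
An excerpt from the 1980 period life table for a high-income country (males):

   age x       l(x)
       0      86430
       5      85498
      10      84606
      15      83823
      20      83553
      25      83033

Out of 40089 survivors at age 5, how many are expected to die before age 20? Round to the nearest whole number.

912

The relevant probability is 1 − 83553/85498 = 0.022749.
Expected number = 40089 × 0.022749 = 912.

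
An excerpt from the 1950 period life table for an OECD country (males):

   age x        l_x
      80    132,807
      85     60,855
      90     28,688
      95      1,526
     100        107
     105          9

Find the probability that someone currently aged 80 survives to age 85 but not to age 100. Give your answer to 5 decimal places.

We want 5|15q80 = (l_85 − l_100)/l_80.
This is the probability of reaching 85 but not 100, conditional on being alive at 80: (l_85 − l_100) / l_80.
= (60,855 − 107) / 132,807 = 60,748 / 132,807 = 0.457416.

0.45742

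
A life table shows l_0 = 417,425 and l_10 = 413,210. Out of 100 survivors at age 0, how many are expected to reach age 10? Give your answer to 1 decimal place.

The relevant probability is 413,210/417,425 = 0.989902.
Expected number = 100 × 0.989902 = 99.0.

99.0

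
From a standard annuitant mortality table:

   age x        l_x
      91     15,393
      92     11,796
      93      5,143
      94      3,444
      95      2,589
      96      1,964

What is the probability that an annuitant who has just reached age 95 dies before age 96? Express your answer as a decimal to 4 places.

P(die before 96 | alive at 95) = 1 − l_96/l_95 = 1 − 1,964/2,589 = (625)/2,589 = 0.241406.

0.2414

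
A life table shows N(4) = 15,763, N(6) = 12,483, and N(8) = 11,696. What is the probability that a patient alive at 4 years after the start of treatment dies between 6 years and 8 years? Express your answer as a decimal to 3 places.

0.050

This is the probability of reaching 6 but not 8, conditional on being alive at 4: (N(6) − N(8)) / N(4).
= (12,483 − 11,696) / 15,763 = 787 / 15,763 = 0.049927.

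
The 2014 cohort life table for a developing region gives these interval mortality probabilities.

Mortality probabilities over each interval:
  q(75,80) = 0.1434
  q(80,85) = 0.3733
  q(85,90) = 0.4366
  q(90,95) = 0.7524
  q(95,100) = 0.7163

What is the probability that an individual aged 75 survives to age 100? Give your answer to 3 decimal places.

Survival from 75 to 100 is the product of surviving each interval: (1 − 0.1434) × (1 − 0.3733) × (1 − 0.4366) × (1 − 0.7524) × (1 − 0.7163).
= 0.8566 × 0.6267 × 0.5634 × 0.2476 × 0.2837 = 0.021245.

0.021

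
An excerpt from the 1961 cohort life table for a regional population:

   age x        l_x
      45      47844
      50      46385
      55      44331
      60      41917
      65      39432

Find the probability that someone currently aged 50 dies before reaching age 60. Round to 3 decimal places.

0.096

P(die before 60 | alive at 50) = 1 − l_60/l_50 = 1 − 41917/46385 = (4468)/46385 = 0.096324.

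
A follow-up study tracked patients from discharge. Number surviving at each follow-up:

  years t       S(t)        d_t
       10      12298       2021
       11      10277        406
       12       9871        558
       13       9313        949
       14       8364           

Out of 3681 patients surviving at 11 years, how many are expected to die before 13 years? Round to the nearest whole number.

345

The relevant probability is 1 − 9313/10277 = 0.093802.
Expected number = 3681 × 0.093802 = 345.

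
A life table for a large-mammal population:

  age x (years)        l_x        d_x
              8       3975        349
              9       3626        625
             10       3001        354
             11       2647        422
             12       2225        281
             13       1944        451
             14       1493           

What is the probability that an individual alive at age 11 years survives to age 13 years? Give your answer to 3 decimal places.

The conditional survival probability is l_13/l_11 = 1944/2647 = 0.734416.

0.734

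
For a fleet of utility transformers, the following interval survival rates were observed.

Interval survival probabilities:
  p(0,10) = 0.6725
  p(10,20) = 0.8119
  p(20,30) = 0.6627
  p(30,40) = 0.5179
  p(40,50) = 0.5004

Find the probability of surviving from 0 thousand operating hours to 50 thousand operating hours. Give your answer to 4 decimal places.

Chaining the interval survival probabilities: 0.6725 × 0.8119 × 0.6627 × 0.5179 × 0.5004.
= 0.093772.

0.0938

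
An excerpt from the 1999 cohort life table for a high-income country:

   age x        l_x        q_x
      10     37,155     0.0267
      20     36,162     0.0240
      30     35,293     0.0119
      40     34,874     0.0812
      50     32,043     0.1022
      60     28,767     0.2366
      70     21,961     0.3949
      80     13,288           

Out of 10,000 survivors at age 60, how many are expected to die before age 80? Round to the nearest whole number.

5381

The relevant probability is 1 − 13,288/28,767 = 0.538082.
Expected number = 10,000 × 0.538082 = 5381.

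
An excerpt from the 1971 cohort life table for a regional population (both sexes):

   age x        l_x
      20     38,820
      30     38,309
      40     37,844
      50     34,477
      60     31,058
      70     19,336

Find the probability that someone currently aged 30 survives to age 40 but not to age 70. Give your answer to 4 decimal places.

We want 10|30q30 = (l_40 − l_70)/l_30.
This is the probability of reaching 40 but not 70, conditional on being alive at 30: (l_40 − l_70) / l_30.
= (37,844 − 19,336) / 38,309 = 18,508 / 38,309 = 0.483124.

0.4831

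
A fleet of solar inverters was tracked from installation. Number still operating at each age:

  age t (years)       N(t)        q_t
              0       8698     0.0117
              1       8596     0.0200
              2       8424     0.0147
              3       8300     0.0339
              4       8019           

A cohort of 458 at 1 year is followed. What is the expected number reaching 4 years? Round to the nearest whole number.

The relevant probability is 8019/8596 = 0.932876.
Expected number = 458 × 0.932876 = 427.

427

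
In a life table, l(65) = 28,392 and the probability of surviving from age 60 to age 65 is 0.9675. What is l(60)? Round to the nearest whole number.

l(60) = l(65) / p = 28,392 / 0.9675 = 29346.

29346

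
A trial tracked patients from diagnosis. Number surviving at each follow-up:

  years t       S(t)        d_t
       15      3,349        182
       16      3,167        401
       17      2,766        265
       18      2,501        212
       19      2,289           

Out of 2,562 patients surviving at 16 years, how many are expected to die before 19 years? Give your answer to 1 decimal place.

710.3

The relevant probability is 1 − 2,289/3,167 = 0.277234.
Expected number = 2,562 × 0.277234 = 710.3.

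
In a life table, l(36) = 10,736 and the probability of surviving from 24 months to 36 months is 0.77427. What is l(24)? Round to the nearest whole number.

13866

l(24) = l(36) / p = 10,736 / 0.77427 = 13866.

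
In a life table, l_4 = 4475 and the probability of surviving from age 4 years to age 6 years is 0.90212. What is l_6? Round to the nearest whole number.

l_6 = l_4 × p = 4475 × 0.90212 = 4037.

4037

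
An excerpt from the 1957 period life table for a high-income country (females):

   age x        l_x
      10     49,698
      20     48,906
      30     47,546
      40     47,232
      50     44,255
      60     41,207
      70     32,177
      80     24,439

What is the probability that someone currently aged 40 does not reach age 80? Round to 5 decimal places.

P(die before 80 | alive at 40) = 1 − l_80/l_40 = 1 − 24,439/47,232 = (22,793)/47,232 = 0.482575.

0.48258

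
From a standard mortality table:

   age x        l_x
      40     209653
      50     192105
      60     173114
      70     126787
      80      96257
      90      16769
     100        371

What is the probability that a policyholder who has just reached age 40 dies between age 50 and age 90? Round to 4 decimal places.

0.8363

We want 10|40q40 = (l_50 − l_90)/l_40.
This is the probability of reaching 50 but not 90, conditional on being alive at 40: (l_50 − l_90) / l_40.
= (192105 − 16769) / 209653 = 175336 / 209653 = 0.836315.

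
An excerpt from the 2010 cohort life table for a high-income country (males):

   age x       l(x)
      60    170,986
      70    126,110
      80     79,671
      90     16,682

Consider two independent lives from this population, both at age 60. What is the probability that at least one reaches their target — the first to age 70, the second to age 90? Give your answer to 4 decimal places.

0.7632

p₁ = l(70)/l(60) = 126,110/170,986 = 0.737546; p₂ = l(90)/l(60) = 16,682/170,986 = 0.097564.
P(at least one) = 1 − (1−p₁)(1−p₂) = 1 − 0.262454 × 0.902436 = 0.763152.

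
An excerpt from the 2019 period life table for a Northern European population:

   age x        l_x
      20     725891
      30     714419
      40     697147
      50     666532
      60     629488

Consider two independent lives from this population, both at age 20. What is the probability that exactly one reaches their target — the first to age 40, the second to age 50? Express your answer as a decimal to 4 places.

p₁ = l_40/l_20 = 697147/725891 = 0.960402; p₂ = l_50/l_20 = 666532/725891 = 0.918226.
P(exactly one) = p₁(1−p₂) + (1−p₁)p₂ = 0.078536 + 0.036360 = 0.114896.

0.1149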